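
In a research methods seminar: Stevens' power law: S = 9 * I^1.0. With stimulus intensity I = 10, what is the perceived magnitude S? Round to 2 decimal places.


S = 9 * 10^1.0
10^1.0 = 10.0
S = 9 * 10.0
= 90.00


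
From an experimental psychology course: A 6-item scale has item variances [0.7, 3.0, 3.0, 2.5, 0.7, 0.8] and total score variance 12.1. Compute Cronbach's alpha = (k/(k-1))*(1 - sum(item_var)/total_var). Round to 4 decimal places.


alpha = (k/(k-1)) * (1 - sum(s_i^2)/s_total^2)
sum(item variances) = 10.7
k/(k-1) = 6/5 = 1.2
1 - 10.7/12.1 = 1 - 0.884298 = 0.115702
alpha = 1.2 * 0.115702
= 0.1388


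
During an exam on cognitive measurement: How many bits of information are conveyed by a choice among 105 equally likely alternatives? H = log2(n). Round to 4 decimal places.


H = log2(n)
H = log2(105)
= 6.7142


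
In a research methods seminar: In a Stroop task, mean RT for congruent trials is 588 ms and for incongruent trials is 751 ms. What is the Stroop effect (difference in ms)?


Stroop effect = RT(incongruent) - RT(congruent)
= 751 - 588
= 163 ms


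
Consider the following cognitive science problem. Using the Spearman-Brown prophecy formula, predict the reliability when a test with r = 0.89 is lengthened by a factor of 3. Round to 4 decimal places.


r_new = n*r / (1 + (n-1)*r)
Numerator = 3 * 0.89 = 2.67
Denominator = 1 + 2 * 0.89 = 2.78
r_new = 2.67 / 2.78
= 0.9604


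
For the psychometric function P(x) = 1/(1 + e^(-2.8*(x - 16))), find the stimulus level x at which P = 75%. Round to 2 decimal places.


At P = 0.75: 0.75 = 1/(1 + e^(-k*(x-x0)))
Solving: e^(-k*(x-x0)) = 1/3
x = x0 + ln(3)/k
ln(3) = 1.0986
x = 16 + 1.0986/2.8
= 16 + 0.3924
= 16.39


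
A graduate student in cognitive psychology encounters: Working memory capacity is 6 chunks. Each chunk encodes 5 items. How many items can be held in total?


Total items = chunks * items_per_chunk
= 6 * 5
= 30


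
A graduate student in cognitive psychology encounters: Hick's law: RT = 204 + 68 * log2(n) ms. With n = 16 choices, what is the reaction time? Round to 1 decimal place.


RT = 204 + 68 * log2(16)
log2(16) = 4.0
RT = 204 + 68 * 4.0
= 204 + 272.0
= 476.0 ms


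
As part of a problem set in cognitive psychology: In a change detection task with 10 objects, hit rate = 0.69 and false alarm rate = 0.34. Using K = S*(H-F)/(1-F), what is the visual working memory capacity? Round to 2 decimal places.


K = S * (H - F) / (1 - F)
H - F = 0.35
1 - F = 0.66
K = 10 * 0.35 / 0.66
= 5.30


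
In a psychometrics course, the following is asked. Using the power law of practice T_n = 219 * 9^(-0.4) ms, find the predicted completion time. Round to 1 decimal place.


T_n = 219 * 9^(-0.4)
9^(-0.4) = 0.415244
T_n = 219 * 0.415244
= 90.9 ms


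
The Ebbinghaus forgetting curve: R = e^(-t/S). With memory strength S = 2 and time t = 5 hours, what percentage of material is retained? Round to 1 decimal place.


R = e^(-t/S)
-t/S = -5/2 = -2.5
R = e^(-2.5) = 0.082085
Percentage = 0.082085 * 100
= 8.2


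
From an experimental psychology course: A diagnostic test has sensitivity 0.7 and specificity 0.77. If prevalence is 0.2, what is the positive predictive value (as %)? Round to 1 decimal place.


PPV = (sens * prev) / (sens * prev + (1-spec) * (1-prev))
Numerator = 0.7 * 0.2 = 0.14
P(positive and no disease) = (1 - spec) * (1 - prev) = (1 - 0.77) * (1 - 0.2) = 0.184
Denominator = 0.14 + 0.184 = 0.324
PPV = 0.14 / 0.324 = 0.432099
As percentage = 43.2


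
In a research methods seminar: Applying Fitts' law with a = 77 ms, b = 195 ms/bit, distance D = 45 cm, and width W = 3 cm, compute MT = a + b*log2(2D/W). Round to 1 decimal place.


MT = 77 + 195 * log2(2*45/3)
2D/W = 30.0
log2(30.0) = 4.9069
MT = 77 + 195 * 4.9069
= 1033.8 ms


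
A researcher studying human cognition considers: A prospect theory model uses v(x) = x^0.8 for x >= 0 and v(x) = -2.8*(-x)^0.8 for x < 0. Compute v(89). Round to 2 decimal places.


Since x = 89 >= 0, use v(x) = x^0.8
89^0.8 = 36.267
v(89) = 36.27


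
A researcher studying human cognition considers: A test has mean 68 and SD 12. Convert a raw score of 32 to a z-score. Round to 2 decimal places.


z = (X - mu) / sigma
= (32 - 68) / 12
= -36 / 12
= -3.00


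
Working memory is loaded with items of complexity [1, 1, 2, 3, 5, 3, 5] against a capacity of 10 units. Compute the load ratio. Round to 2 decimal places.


Total complexity = 1 + 1 + 2 + 3 + 5 + 3 + 5 = 20
Load = total / capacity = 20 / 10
= 2.00


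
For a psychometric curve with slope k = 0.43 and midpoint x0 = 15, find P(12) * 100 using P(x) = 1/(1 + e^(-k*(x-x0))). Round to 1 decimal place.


P(x) = 1/(1 + e^(-0.43*(12 - 15)))
Exponent = -0.43 * -3 = 1.29
e^(1.29) = 3.632787
P = 1/(1 + 3.632787) = 0.215853
Percentage = 21.6


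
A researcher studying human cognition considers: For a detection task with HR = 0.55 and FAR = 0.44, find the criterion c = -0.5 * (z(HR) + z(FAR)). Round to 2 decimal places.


c = -0.5 * (z(HR) + z(FAR))
z(0.55) = 0.1257
z(0.44) = -0.151
c = -0.5 * (0.1257 + -0.151)
= -0.5 * -0.0253
= 0.01


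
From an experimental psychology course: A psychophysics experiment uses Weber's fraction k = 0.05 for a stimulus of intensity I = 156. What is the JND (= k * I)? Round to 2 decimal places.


JND = k * I
JND = 0.05 * 156
= 7.80


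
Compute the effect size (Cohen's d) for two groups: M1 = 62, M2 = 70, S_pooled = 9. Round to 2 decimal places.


Cohen's d = (M1 - M2) / S_pooled
= (62 - 70) / 9
= -8 / 9
= -0.89


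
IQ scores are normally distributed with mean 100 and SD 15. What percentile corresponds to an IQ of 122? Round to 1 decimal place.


z = (IQ - mean) / SD
z = (122 - 100) / 15 = 1.4667
Percentile = Phi(1.4667) * 100
Phi(1.4667) = 0.928771
= 92.9


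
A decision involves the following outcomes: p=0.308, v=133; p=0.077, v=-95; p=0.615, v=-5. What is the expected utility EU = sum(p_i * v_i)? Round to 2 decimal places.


EU = sum(p_i * v_i)
0.308 * 133 = 40.964
0.077 * -95 = -7.315
0.615 * -5 = -3.075
EU = 40.964 + -7.315 + -3.075
= 30.57


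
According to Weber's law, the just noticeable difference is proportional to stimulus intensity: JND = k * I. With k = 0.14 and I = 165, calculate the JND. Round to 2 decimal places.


JND = k * I
JND = 0.14 * 165
= 23.10


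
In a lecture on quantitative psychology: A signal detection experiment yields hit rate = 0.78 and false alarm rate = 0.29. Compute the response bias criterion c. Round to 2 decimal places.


c = -0.5 * (z(HR) + z(FAR))
z(0.78) = 0.7722
z(0.29) = -0.5534
c = -0.5 * (0.7722 + -0.5534)
= -0.5 * 0.2188
= -0.11


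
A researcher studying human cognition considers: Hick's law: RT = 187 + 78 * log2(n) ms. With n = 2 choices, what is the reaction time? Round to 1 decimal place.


RT = 187 + 78 * log2(2)
log2(2) = 1.0
RT = 187 + 78 * 1.0
= 187 + 78.0
= 265.0 ms


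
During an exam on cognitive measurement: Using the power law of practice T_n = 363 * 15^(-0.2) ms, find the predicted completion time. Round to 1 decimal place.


T_n = 363 * 15^(-0.2)
15^(-0.2) = 0.581811
T_n = 363 * 0.581811
= 211.2 ms


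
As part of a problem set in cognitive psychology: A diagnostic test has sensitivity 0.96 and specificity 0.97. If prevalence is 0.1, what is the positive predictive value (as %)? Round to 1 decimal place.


PPV = (sens * prev) / (sens * prev + (1-spec) * (1-prev))
Numerator = 0.96 * 0.1 = 0.096
P(positive and no disease) = (1 - spec) * (1 - prev) = (1 - 0.97) * (1 - 0.1) = 0.027
Denominator = 0.096 + 0.027 = 0.123
PPV = 0.096 / 0.123 = 0.780488
As percentage = 78.0


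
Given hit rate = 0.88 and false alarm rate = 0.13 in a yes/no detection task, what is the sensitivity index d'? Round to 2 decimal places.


d' = z(HR) - z(FAR)
z(0.88) = 1.175
z(0.13) = -1.1264
d' = 1.175 - -1.1264
= 2.30


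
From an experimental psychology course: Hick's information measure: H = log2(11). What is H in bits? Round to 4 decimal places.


H = log2(n)
H = log2(11)
= 3.4594


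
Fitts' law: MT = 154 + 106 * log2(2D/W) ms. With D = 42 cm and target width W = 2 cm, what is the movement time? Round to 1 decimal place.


MT = 154 + 106 * log2(2*42/2)
2D/W = 42.0
log2(42.0) = 5.3923
MT = 154 + 106 * 5.3923
= 725.6 ms


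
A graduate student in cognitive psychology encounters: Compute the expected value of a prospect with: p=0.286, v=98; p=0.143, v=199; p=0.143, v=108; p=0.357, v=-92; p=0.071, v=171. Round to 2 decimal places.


EU = sum(p_i * v_i)
0.286 * 98 = 28.028
0.143 * 199 = 28.457
0.143 * 108 = 15.444
0.357 * -92 = -32.844
0.071 * 171 = 12.141
EU = 28.028 + 28.457 + 15.444 + -32.844 + 12.141
= 51.23


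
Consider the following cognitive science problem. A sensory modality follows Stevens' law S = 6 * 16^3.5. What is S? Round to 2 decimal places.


S = 6 * 16^3.5
16^3.5 = 16384.0
S = 6 * 16384.0
= 98304.00


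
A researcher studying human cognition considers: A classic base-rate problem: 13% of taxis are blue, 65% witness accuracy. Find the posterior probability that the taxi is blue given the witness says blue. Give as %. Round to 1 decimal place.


P(blue | says blue) = P(says blue | blue)*P(blue) / [P(says blue | blue)*P(blue) + P(says blue | not blue)*P(not blue)]
Numerator = 0.65 * 0.13 = 0.0845
False identification = 0.35 * 0.87 = 0.3045
P = 0.0845 / (0.0845 + 0.3045)
= 0.0845 / 0.389
As percentage = 21.7


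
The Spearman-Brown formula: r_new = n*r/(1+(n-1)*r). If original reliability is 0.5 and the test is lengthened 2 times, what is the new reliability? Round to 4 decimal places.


r_new = n*r / (1 + (n-1)*r)
Numerator = 2 * 0.5 = 1.0
Denominator = 1 + 1 * 0.5 = 1.5
r_new = 1.0 / 1.5
= 0.6667


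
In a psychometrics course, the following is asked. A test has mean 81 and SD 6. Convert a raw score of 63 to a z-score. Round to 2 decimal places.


z = (X - mu) / sigma
= (63 - 81) / 6
= -18 / 6
= -3.00


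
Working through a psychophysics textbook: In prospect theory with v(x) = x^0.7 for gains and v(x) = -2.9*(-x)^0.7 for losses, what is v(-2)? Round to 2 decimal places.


Since x = -2 < 0, use v(x) = -lambda*(-x)^alpha
(-x) = 2
2^0.7 = 1.6245
v(-2) = -2.9 * 1.6245
= -4.71


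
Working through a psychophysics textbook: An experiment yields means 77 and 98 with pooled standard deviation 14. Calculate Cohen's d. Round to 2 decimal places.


Cohen's d = (M1 - M2) / S_pooled
= (77 - 98) / 14
= -21 / 14
= -1.50


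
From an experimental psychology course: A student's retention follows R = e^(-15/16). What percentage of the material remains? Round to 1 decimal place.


R = e^(-t/S)
-t/S = -15/16 = -0.9375
R = e^(-0.9375) = 0.391606
Percentage = 0.391606 * 100
= 39.2


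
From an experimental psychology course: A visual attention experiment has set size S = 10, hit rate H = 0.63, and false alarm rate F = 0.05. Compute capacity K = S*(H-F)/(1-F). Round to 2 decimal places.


K = S * (H - F) / (1 - F)
H - F = 0.58
1 - F = 0.95
K = 10 * 0.58 / 0.95
= 6.11


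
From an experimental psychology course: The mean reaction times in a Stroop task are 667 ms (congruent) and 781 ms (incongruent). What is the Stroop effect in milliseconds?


Stroop effect = RT(incongruent) - RT(congruent)
= 781 - 667
= 114 ms


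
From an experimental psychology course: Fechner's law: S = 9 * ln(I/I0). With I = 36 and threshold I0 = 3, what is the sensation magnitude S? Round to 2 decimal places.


S = 9 * ln(36/3)
I/I0 = 12.0
ln(12.0) = 2.4849
S = 9 * 2.4849
= 22.36


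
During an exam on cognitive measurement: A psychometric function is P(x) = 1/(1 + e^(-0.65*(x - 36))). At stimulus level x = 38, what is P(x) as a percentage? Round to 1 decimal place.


P(x) = 1/(1 + e^(-0.65*(38 - 36)))
Exponent = -0.65 * 2 = -1.3
e^(-1.3) = 0.272532
P = 1/(1 + 0.272532) = 0.785835
Percentage = 78.6


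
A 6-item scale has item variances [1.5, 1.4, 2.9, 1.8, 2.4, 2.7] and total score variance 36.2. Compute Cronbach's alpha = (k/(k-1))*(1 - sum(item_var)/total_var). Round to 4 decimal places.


alpha = (k/(k-1)) * (1 - sum(s_i^2)/s_total^2)
sum(item variances) = 12.7
k/(k-1) = 6/5 = 1.2
1 - 12.7/36.2 = 1 - 0.350829 = 0.649171
alpha = 1.2 * 0.649171
= 0.7790


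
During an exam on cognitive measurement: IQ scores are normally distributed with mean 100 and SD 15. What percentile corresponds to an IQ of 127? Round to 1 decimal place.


z = (IQ - mean) / SD
z = (127 - 100) / 15 = 1.8
Percentile = Phi(1.8) * 100
Phi(1.8) = 0.96407
= 96.4


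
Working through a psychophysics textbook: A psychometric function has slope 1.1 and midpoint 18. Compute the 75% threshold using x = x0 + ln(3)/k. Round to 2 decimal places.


At P = 0.75: 0.75 = 1/(1 + e^(-k*(x-x0)))
Solving: e^(-k*(x-x0)) = 1/3
x = x0 + ln(3)/k
ln(3) = 1.0986
x = 18 + 1.0986/1.1
= 18 + 0.9987
= 19.00


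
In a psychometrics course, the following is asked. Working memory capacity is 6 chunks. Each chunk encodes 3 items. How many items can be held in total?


Total items = chunks * items_per_chunk
= 6 * 3
= 18


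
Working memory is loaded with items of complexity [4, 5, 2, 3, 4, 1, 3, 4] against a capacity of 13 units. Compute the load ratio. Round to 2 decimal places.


Total complexity = 4 + 5 + 2 + 3 + 4 + 1 + 3 + 4 = 26
Load = total / capacity = 26 / 13
= 2.00


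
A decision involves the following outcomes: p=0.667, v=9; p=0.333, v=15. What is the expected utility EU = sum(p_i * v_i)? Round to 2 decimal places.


EU = sum(p_i * v_i)
0.667 * 9 = 6.003
0.333 * 15 = 4.995
EU = 6.003 + 4.995
= 11.00


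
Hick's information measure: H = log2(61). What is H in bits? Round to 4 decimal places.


H = log2(n)
H = log2(61)
= 5.9307


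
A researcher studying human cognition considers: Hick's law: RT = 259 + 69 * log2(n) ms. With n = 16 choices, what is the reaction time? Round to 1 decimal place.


RT = 259 + 69 * log2(16)
log2(16) = 4.0
RT = 259 + 69 * 4.0
= 259 + 276.0
= 535.0 ms


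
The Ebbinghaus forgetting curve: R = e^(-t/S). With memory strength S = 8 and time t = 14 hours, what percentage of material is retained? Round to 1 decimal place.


R = e^(-t/S)
-t/S = -14/8 = -1.75
R = e^(-1.75) = 0.173774
Percentage = 0.173774 * 100
= 17.4


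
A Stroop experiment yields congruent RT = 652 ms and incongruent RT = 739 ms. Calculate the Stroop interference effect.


Stroop effect = RT(incongruent) - RT(congruent)
= 739 - 652
= 87 ms


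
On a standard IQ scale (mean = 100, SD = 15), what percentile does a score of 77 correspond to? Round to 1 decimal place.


z = (IQ - mean) / SD
z = (77 - 100) / 15 = -1.5333
Percentile = Phi(-1.5333) * 100
Phi(-1.5333) = 0.062601
= 6.3


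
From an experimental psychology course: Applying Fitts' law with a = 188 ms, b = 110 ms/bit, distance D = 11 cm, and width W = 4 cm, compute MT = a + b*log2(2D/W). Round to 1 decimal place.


MT = 188 + 110 * log2(2*11/4)
2D/W = 5.5
log2(5.5) = 2.4594
MT = 188 + 110 * 2.4594
= 458.5 ms


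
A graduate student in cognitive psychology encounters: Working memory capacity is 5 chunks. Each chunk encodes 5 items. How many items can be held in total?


Total items = chunks * items_per_chunk
= 5 * 5
= 25


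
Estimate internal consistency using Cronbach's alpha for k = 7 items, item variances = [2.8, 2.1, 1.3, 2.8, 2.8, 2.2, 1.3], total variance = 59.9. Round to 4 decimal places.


alpha = (k/(k-1)) * (1 - sum(s_i^2)/s_total^2)
sum(item variances) = 15.3
k/(k-1) = 7/6 = 1.166667
1 - 15.3/59.9 = 1 - 0.255426 = 0.744574
alpha = 1.166667 * 0.744574
= 0.8687


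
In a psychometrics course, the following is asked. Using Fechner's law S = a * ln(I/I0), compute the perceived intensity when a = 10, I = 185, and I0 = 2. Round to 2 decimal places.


S = 10 * ln(185/2)
I/I0 = 92.5
ln(92.5) = 4.5272
S = 10 * 4.5272
= 45.27


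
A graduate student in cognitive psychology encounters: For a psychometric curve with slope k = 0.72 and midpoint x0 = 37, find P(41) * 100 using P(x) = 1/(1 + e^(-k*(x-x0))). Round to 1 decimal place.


P(x) = 1/(1 + e^(-0.72*(41 - 37)))
Exponent = -0.72 * 4 = -2.88
e^(-2.88) = 0.056135
P = 1/(1 + 0.056135) = 0.946849
Percentage = 94.7


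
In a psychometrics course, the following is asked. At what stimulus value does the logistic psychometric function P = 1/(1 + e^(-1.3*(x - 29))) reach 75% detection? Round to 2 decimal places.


At P = 0.75: 0.75 = 1/(1 + e^(-k*(x-x0)))
Solving: e^(-k*(x-x0)) = 1/3
x = x0 + ln(3)/k
ln(3) = 1.0986
x = 29 + 1.0986/1.3
= 29 + 0.8451
= 29.85


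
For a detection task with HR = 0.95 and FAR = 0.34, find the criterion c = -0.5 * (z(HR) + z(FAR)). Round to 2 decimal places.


c = -0.5 * (z(HR) + z(FAR))
z(0.95) = 1.6449
z(0.34) = -0.4125
c = -0.5 * (1.6449 + -0.4125)
= -0.5 * 1.2324
= -0.62


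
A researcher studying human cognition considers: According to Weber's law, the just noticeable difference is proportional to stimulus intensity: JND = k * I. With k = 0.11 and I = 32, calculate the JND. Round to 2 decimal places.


JND = k * I
JND = 0.11 * 32
= 3.52


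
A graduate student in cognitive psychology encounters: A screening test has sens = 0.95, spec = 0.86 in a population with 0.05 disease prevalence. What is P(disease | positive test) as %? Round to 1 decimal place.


PPV = (sens * prev) / (sens * prev + (1-spec) * (1-prev))
Numerator = 0.95 * 0.05 = 0.0475
P(positive and no disease) = (1 - spec) * (1 - prev) = (1 - 0.86) * (1 - 0.05) = 0.133
Denominator = 0.0475 + 0.133 = 0.1805
PPV = 0.0475 / 0.1805 = 0.263158
As percentage = 26.3


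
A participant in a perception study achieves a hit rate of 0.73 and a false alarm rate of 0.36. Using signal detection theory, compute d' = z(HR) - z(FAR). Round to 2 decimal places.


d' = z(HR) - z(FAR)
z(0.73) = 0.6128
z(0.36) = -0.3585
d' = 0.6128 - -0.3585
= 0.97


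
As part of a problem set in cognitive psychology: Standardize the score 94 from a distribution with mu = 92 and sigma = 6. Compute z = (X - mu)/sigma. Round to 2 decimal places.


z = (X - mu) / sigma
= (94 - 92) / 6
= 2 / 6
= 0.33


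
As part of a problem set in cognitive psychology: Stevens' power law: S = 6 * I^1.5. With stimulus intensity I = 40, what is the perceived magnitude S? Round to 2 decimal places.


S = 6 * 40^1.5
40^1.5 = 252.9822
S = 6 * 252.9822
= 1517.89


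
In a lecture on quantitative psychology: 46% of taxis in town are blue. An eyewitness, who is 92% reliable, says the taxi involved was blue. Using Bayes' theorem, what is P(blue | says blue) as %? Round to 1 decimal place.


P(blue | says blue) = P(says blue | blue)*P(blue) / [P(says blue | blue)*P(blue) + P(says blue | not blue)*P(not blue)]
Numerator = 0.92 * 0.46 = 0.4232
False identification = 0.08 * 0.54 = 0.0432
P = 0.4232 / (0.4232 + 0.0432)
= 0.4232 / 0.4664
As percentage = 90.7


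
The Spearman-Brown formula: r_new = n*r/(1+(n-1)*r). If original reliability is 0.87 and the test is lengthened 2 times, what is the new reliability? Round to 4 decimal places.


r_new = n*r / (1 + (n-1)*r)
Numerator = 2 * 0.87 = 1.74
Denominator = 1 + 1 * 0.87 = 1.87
r_new = 1.74 / 1.87
= 0.9305


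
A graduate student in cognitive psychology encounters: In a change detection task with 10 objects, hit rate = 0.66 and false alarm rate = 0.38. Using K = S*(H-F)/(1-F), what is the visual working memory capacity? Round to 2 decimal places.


K = S * (H - F) / (1 - F)
H - F = 0.28
1 - F = 0.62
K = 10 * 0.28 / 0.62
= 4.52


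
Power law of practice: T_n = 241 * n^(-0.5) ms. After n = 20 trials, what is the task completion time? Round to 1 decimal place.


T_n = 241 * 20^(-0.5)
20^(-0.5) = 0.223607
T_n = 241 * 0.223607
= 53.9 ms


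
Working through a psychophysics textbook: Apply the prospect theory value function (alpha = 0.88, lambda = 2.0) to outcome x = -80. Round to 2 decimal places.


Since x = -80 < 0, use v(x) = -lambda*(-x)^alpha
(-x) = 80
80^0.88 = 47.2845
v(-80) = -2.0 * 47.2845
= -94.57


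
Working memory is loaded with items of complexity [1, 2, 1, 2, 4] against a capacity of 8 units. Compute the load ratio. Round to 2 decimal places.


Total complexity = 1 + 2 + 1 + 2 + 4 = 10
Load = total / capacity = 10 / 8
= 1.25


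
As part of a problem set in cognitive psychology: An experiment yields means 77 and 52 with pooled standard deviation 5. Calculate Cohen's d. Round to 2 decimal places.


Cohen's d = (M1 - M2) / S_pooled
= (77 - 52) / 5
= 25 / 5
= 5.00


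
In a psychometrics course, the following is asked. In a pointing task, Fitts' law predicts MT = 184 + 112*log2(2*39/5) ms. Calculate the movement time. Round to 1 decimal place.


MT = 184 + 112 * log2(2*39/5)
2D/W = 15.6
log2(15.6) = 3.9635
MT = 184 + 112 * 3.9635
= 627.9 ms


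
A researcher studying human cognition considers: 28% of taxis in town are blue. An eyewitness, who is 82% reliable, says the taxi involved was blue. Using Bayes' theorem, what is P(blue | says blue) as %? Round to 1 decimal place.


P(blue | says blue) = P(says blue | blue)*P(blue) / [P(says blue | blue)*P(blue) + P(says blue | not blue)*P(not blue)]
Numerator = 0.82 * 0.28 = 0.2296
False identification = 0.18 * 0.72 = 0.1296
P = 0.2296 / (0.2296 + 0.1296)
= 0.2296 / 0.3592
As percentage = 63.9


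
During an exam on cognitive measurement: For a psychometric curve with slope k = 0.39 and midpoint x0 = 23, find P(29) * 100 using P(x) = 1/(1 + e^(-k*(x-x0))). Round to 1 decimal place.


P(x) = 1/(1 + e^(-0.39*(29 - 23)))
Exponent = -0.39 * 6 = -2.34
e^(-2.34) = 0.096328
P = 1/(1 + 0.096328) = 0.912136
Percentage = 91.2


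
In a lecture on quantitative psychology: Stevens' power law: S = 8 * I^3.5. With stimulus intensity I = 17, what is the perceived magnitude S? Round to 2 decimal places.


S = 8 * 17^3.5
17^3.5 = 20256.8179
S = 8 * 20256.8179
= 162054.54


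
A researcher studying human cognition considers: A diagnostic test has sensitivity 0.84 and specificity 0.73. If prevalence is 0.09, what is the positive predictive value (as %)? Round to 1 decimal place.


PPV = (sens * prev) / (sens * prev + (1-spec) * (1-prev))
Numerator = 0.84 * 0.09 = 0.0756
P(positive and no disease) = (1 - spec) * (1 - prev) = (1 - 0.73) * (1 - 0.09) = 0.2457
Denominator = 0.0756 + 0.2457 = 0.3213
PPV = 0.0756 / 0.3213 = 0.235294
As percentage = 23.5


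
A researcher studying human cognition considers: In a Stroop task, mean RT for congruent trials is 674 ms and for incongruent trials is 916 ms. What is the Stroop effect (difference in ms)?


Stroop effect = RT(incongruent) - RT(congruent)
= 916 - 674
= 242 ms


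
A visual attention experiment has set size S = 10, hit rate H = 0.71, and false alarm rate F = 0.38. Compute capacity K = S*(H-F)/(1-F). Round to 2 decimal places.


K = S * (H - F) / (1 - F)
H - F = 0.33
1 - F = 0.62
K = 10 * 0.33 / 0.62
= 5.32


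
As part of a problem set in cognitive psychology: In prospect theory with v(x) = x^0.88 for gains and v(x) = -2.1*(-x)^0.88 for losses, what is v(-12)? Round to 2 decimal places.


Since x = -12 < 0, use v(x) = -lambda*(-x)^alpha
(-x) = 12
12^0.88 = 8.9059
v(-12) = -2.1 * 8.9059
= -18.70


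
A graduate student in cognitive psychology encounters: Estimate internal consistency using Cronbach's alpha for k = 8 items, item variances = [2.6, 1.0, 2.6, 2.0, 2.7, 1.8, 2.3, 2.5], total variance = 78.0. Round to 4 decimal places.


alpha = (k/(k-1)) * (1 - sum(s_i^2)/s_total^2)
sum(item variances) = 17.5
k/(k-1) = 8/7 = 1.142857
1 - 17.5/78.0 = 1 - 0.224359 = 0.775641
alpha = 1.142857 * 0.775641
= 0.8864


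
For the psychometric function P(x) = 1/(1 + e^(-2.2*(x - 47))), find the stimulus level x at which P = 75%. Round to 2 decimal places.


At P = 0.75: 0.75 = 1/(1 + e^(-k*(x-x0)))
Solving: e^(-k*(x-x0)) = 1/3
x = x0 + ln(3)/k
ln(3) = 1.0986
x = 47 + 1.0986/2.2
= 47 + 0.4994
= 47.50


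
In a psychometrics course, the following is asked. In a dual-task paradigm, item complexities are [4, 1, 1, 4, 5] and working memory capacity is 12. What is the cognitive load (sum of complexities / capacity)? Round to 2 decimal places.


Total complexity = 4 + 1 + 1 + 4 + 5 = 15
Load = total / capacity = 15 / 12
= 1.25


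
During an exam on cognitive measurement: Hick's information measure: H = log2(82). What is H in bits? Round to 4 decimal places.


H = log2(n)
H = log2(82)
= 6.3576


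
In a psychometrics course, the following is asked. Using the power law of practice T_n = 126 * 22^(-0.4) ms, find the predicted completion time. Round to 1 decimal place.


T_n = 126 * 22^(-0.4)
22^(-0.4) = 0.290423
T_n = 126 * 0.290423
= 36.6 ms


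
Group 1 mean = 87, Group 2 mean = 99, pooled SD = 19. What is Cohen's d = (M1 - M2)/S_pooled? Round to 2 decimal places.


Cohen's d = (M1 - M2) / S_pooled
= (87 - 99) / 19
= -12 / 19
= -0.63


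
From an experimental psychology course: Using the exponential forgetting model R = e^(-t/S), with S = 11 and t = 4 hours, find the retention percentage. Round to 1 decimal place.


R = e^(-t/S)
-t/S = -4/11 = -0.363636
R = e^(-0.363636) = 0.695144
Percentage = 0.695144 * 100
= 69.5


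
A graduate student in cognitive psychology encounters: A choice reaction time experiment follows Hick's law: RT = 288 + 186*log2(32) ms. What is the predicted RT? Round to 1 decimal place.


RT = 288 + 186 * log2(32)
log2(32) = 5.0
RT = 288 + 186 * 5.0
= 288 + 930.0
= 1218.0 ms


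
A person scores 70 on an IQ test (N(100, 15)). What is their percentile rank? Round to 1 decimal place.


z = (IQ - mean) / SD
z = (70 - 100) / 15 = -2.0
Percentile = Phi(-2.0) * 100
Phi(-2.0) = 0.02275
= 2.3


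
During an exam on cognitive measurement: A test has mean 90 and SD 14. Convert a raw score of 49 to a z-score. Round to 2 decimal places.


z = (X - mu) / sigma
= (49 - 90) / 14
= -41 / 14
= -2.93


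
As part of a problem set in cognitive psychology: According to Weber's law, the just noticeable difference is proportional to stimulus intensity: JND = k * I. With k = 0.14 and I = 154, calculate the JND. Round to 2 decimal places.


JND = k * I
JND = 0.14 * 154
= 21.56


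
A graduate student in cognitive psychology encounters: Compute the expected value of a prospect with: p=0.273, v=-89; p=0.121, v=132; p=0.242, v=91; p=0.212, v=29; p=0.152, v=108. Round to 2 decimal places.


EU = sum(p_i * v_i)
0.273 * -89 = -24.297
0.121 * 132 = 15.972
0.242 * 91 = 22.022
0.212 * 29 = 6.148
0.152 * 108 = 16.416
EU = -24.297 + 15.972 + 22.022 + 6.148 + 16.416
= 36.26


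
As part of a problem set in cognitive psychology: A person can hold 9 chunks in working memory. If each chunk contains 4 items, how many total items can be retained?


Total items = chunks * items_per_chunk
= 9 * 4
= 36


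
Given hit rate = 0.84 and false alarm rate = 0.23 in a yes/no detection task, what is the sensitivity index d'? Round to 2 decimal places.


d' = z(HR) - z(FAR)
z(0.84) = 0.9945
z(0.23) = -0.7388
d' = 0.9945 - -0.7388
= 1.73


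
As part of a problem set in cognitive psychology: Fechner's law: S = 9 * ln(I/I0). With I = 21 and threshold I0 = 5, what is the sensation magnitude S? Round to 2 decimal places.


S = 9 * ln(21/5)
I/I0 = 4.2
ln(4.2) = 1.4351
S = 9 * 1.4351
= 12.92


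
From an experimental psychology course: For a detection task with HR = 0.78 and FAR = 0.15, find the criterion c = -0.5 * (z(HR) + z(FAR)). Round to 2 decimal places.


c = -0.5 * (z(HR) + z(FAR))
z(0.78) = 0.7722
z(0.15) = -1.0364
c = -0.5 * (0.7722 + -1.0364)
= -0.5 * -0.2642
= 0.13


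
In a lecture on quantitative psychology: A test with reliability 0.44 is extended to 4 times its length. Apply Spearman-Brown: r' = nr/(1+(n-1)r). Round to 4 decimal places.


r_new = n*r / (1 + (n-1)*r)
Numerator = 4 * 0.44 = 1.76
Denominator = 1 + 3 * 0.44 = 2.32
r_new = 1.76 / 2.32
= 0.7586


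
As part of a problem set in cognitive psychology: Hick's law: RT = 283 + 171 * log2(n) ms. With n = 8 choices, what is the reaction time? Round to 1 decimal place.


RT = 283 + 171 * log2(8)
log2(8) = 3.0
RT = 283 + 171 * 3.0
= 283 + 513.0
= 796.0 ms


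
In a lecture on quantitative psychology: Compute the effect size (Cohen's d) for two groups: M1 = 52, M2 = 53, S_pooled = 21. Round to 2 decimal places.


Cohen's d = (M1 - M2) / S_pooled
= (52 - 53) / 21
= -1 / 21
= -0.05


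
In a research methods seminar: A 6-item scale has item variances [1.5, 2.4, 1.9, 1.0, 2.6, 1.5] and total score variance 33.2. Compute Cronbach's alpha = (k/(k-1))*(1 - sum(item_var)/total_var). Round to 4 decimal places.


alpha = (k/(k-1)) * (1 - sum(s_i^2)/s_total^2)
sum(item variances) = 10.9
k/(k-1) = 6/5 = 1.2
1 - 10.9/33.2 = 1 - 0.328313 = 0.671687
alpha = 1.2 * 0.671687
= 0.8060


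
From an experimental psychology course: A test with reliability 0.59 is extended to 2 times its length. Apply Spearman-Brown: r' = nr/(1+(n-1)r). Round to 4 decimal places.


r_new = n*r / (1 + (n-1)*r)
Numerator = 2 * 0.59 = 1.18
Denominator = 1 + 1 * 0.59 = 1.59
r_new = 1.18 / 1.59
= 0.7421


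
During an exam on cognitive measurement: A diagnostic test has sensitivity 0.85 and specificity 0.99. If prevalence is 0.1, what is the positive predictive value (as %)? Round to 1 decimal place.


PPV = (sens * prev) / (sens * prev + (1-spec) * (1-prev))
Numerator = 0.85 * 0.1 = 0.085
P(positive and no disease) = (1 - spec) * (1 - prev) = (1 - 0.99) * (1 - 0.1) = 0.009
Denominator = 0.085 + 0.009 = 0.094
PPV = 0.085 / 0.094 = 0.904255
As percentage = 90.4


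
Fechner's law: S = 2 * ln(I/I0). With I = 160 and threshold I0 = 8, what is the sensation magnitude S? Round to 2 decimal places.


S = 2 * ln(160/8)
I/I0 = 20.0
ln(20.0) = 2.9957
S = 2 * 2.9957
= 5.99


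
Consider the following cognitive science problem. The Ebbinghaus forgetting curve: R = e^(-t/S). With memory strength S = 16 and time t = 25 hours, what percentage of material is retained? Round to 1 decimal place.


R = e^(-t/S)
-t/S = -25/16 = -1.5625
R = e^(-1.5625) = 0.209611
Percentage = 0.209611 * 100
= 21.0


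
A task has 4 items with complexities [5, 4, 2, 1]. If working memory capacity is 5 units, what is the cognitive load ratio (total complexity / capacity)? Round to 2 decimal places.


Total complexity = 5 + 4 + 2 + 1 = 12
Load = total / capacity = 12 / 5
= 2.40


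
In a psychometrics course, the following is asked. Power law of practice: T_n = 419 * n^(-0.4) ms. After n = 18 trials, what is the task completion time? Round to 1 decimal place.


T_n = 419 * 18^(-0.4)
18^(-0.4) = 0.314696
T_n = 419 * 0.314696
= 131.9 ms


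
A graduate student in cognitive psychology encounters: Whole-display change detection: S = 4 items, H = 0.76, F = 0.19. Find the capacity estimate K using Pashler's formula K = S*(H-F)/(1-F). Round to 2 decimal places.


K = S * (H - F) / (1 - F)
H - F = 0.57
1 - F = 0.81
K = 4 * 0.57 / 0.81
= 2.81


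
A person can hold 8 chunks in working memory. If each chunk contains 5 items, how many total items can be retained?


Total items = chunks * items_per_chunk
= 8 * 5
= 40


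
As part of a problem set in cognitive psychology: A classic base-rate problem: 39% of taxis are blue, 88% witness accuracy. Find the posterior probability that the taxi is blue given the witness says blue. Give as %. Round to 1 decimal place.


P(blue | says blue) = P(says blue | blue)*P(blue) / [P(says blue | blue)*P(blue) + P(says blue | not blue)*P(not blue)]
Numerator = 0.88 * 0.39 = 0.3432
False identification = 0.12 * 0.61 = 0.0732
P = 0.3432 / (0.3432 + 0.0732)
= 0.3432 / 0.4164
As percentage = 82.4


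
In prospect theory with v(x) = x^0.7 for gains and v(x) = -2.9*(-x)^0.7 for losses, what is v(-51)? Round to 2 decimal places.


Since x = -51 < 0, use v(x) = -lambda*(-x)^alpha
(-x) = 51
51^0.7 = 15.6783
v(-51) = -2.9 * 15.6783
= -45.47


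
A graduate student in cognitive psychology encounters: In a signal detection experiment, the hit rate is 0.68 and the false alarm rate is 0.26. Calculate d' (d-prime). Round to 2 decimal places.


d' = z(HR) - z(FAR)
z(0.68) = 0.4677
z(0.26) = -0.6433
d' = 0.4677 - -0.6433
= 1.11


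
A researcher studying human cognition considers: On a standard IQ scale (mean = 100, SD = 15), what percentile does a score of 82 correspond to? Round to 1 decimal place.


z = (IQ - mean) / SD
z = (82 - 100) / 15 = -1.2
Percentile = Phi(-1.2) * 100
Phi(-1.2) = 0.11507
= 11.5


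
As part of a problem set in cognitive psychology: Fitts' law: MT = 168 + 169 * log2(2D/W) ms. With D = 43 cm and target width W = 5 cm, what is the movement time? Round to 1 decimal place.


MT = 168 + 169 * log2(2*43/5)
2D/W = 17.2
log2(17.2) = 4.1043
MT = 168 + 169 * 4.1043
= 861.6 ms


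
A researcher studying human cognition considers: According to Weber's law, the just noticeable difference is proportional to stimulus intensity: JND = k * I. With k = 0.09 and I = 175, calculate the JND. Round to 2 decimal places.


JND = k * I
JND = 0.09 * 175
= 15.75


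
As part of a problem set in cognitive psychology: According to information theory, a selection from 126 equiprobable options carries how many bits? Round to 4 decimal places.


H = log2(n)
H = log2(126)
= 6.9773


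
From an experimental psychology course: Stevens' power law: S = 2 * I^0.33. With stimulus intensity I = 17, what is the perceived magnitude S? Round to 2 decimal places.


S = 2 * 17^0.33
17^0.33 = 2.5471
S = 2 * 2.5471
= 5.09


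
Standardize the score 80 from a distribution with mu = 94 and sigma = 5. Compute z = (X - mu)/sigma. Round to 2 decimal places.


z = (X - mu) / sigma
= (80 - 94) / 5
= -14 / 5
= -2.80


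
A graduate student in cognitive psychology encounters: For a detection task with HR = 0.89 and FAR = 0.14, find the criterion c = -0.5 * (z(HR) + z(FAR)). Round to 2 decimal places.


c = -0.5 * (z(HR) + z(FAR))
z(0.89) = 1.2265
z(0.14) = -1.0803
c = -0.5 * (1.2265 + -1.0803)
= -0.5 * 0.1462
= -0.07


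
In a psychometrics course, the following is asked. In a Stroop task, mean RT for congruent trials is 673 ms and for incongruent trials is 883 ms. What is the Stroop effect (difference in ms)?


Stroop effect = RT(incongruent) - RT(congruent)
= 883 - 673
= 210 ms


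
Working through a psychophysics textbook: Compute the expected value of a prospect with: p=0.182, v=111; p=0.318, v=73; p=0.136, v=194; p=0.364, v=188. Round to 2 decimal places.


EU = sum(p_i * v_i)
0.182 * 111 = 20.202
0.318 * 73 = 23.214
0.136 * 194 = 26.384
0.364 * 188 = 68.432
EU = 20.202 + 23.214 + 26.384 + 68.432
= 138.23


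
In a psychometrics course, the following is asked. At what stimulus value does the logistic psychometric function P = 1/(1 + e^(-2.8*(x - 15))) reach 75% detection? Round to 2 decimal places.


At P = 0.75: 0.75 = 1/(1 + e^(-k*(x-x0)))
Solving: e^(-k*(x-x0)) = 1/3
x = x0 + ln(3)/k
ln(3) = 1.0986
x = 15 + 1.0986/2.8
= 15 + 0.3924
= 15.39


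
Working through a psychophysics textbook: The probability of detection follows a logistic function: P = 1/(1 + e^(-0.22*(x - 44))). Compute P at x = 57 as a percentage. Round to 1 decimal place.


P(x) = 1/(1 + e^(-0.22*(57 - 44)))
Exponent = -0.22 * 13 = -2.86
e^(-2.86) = 0.057269
P = 1/(1 + 0.057269) = 0.945833
Percentage = 94.6


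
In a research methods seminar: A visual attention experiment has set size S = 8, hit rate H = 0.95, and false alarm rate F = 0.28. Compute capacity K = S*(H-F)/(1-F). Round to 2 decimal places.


K = S * (H - F) / (1 - F)
H - F = 0.67
1 - F = 0.72
K = 8 * 0.67 / 0.72
= 7.44


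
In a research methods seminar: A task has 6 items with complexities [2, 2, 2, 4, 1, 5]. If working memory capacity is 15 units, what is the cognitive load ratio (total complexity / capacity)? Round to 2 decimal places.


Total complexity = 2 + 2 + 2 + 4 + 1 + 5 = 16
Load = total / capacity = 16 / 15
= 1.07


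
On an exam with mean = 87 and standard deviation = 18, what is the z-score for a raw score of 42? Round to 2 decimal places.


z = (X - mu) / sigma
= (42 - 87) / 18
= -45 / 18
= -2.50


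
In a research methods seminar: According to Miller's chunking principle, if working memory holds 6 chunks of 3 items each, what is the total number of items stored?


Total items = chunks * items_per_chunk
= 6 * 3
= 18


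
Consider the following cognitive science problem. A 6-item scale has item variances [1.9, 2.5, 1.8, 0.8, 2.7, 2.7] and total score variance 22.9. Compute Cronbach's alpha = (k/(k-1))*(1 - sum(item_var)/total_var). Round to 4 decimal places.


alpha = (k/(k-1)) * (1 - sum(s_i^2)/s_total^2)
sum(item variances) = 12.4
k/(k-1) = 6/5 = 1.2
1 - 12.4/22.9 = 1 - 0.541485 = 0.458515
alpha = 1.2 * 0.458515
= 0.5502


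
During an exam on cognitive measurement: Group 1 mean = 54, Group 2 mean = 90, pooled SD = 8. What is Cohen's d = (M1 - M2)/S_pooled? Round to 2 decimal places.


Cohen's d = (M1 - M2) / S_pooled
= (54 - 90) / 8
= -36 / 8
= -4.50


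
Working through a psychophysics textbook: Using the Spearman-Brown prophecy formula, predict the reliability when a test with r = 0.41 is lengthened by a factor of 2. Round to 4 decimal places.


r_new = n*r / (1 + (n-1)*r)
Numerator = 2 * 0.41 = 0.82
Denominator = 1 + 1 * 0.41 = 1.41
r_new = 0.82 / 1.41
= 0.5816


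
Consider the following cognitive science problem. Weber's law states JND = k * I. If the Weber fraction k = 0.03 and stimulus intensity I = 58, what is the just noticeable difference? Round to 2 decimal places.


JND = k * I
JND = 0.03 * 58
= 1.74


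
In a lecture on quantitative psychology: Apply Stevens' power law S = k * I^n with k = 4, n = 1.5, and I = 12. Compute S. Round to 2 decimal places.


S = 4 * 12^1.5
12^1.5 = 41.5692
S = 4 * 41.5692
= 166.28


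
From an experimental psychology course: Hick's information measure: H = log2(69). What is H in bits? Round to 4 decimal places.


H = log2(n)
H = log2(69)
= 6.1085


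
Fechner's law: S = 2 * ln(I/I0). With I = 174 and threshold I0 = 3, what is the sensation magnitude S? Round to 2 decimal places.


S = 2 * ln(174/3)
I/I0 = 58.0
ln(58.0) = 4.0604
S = 2 * 4.0604
= 8.12


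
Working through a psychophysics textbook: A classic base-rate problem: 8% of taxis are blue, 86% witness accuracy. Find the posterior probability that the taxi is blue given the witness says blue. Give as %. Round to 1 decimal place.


P(blue | says blue) = P(says blue | blue)*P(blue) / [P(says blue | blue)*P(blue) + P(says blue | not blue)*P(not blue)]
Numerator = 0.86 * 0.08 = 0.0688
False identification = 0.14 * 0.92 = 0.1288
P = 0.0688 / (0.0688 + 0.1288)
= 0.0688 / 0.1976
As percentage = 34.8


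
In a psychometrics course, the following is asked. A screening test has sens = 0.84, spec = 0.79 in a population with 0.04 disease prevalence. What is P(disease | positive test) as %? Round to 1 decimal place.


PPV = (sens * prev) / (sens * prev + (1-spec) * (1-prev))
Numerator = 0.84 * 0.04 = 0.0336
P(positive and no disease) = (1 - spec) * (1 - prev) = (1 - 0.79) * (1 - 0.04) = 0.2016
Denominator = 0.0336 + 0.2016 = 0.2352
PPV = 0.0336 / 0.2352 = 0.142857
As percentage = 14.3


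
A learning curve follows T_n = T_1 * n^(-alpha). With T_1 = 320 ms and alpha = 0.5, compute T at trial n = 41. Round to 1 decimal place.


T_n = 320 * 41^(-0.5)
41^(-0.5) = 0.156174
T_n = 320 * 0.156174
= 50.0 ms


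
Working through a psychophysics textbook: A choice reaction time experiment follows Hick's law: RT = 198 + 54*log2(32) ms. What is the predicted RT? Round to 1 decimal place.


RT = 198 + 54 * log2(32)
log2(32) = 5.0
RT = 198 + 54 * 5.0
= 198 + 270.0
= 468.0 ms


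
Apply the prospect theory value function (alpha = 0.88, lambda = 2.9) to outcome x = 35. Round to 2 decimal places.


Since x = 35 >= 0, use v(x) = x^0.88
35^0.88 = 22.8444
v(35) = 22.84
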